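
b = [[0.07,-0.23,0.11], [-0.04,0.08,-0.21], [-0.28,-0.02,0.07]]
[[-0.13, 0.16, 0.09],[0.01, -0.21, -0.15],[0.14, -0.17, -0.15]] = b @ [[-0.49, 0.80, 0.68], [0.51, -0.04, 0.14], [0.22, 0.83, 0.64]]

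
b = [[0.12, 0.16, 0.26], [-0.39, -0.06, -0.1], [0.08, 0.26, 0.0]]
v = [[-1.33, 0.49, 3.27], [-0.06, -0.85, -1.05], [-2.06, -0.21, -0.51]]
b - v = [[1.45, -0.33, -3.01],  [-0.33, 0.79, 0.95],  [2.14, 0.47, 0.51]]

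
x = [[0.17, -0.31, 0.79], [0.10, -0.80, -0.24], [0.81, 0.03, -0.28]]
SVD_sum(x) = [[-0.22, 0.09, 0.21], [0.32, -0.13, -0.31], [0.5, -0.21, -0.49]] + [[0.15, -0.58, 0.40],[0.11, -0.43, 0.3],[-0.0, 0.01, -0.01]] + [[0.24, 0.18, 0.17], [-0.32, -0.24, -0.23], [0.31, 0.23, 0.22]]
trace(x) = -0.91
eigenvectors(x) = [[(0.8+0j),(0.01+0.41j),0.01-0.41j],  [-0.04+0.00j,0.73+0.00j,0.73-0.00j],  [0.60+0.00j,(0.15-0.52j),(0.15+0.52j)]]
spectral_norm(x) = 0.92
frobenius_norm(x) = 1.48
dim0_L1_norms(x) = [1.08, 1.14, 1.31]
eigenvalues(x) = [(0.79+0j), (-0.85+0.23j), (-0.85-0.23j)]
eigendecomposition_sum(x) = [[0.49+0.00j, -0.09+0.00j, 0.38-0.00j], [(-0.03-0j), 0.00-0.00j, (-0.02+0j)], [0.37+0.00j, -0.07+0.00j, (0.29-0j)]] + [[-0.16+0.04j, -0.11-0.22j, 0.20-0.07j], [0.06+0.29j, (-0.4+0.18j), (-0.11-0.37j)], [0.22+0.01j, 0.05+0.33j, (-0.29+0j)]] + [[-0.16-0.04j,-0.11+0.22j,0.20+0.07j], [0.06-0.29j,-0.40-0.18j,(-0.11+0.37j)], [(0.22-0.01j),0.05-0.33j,(-0.29-0j)]]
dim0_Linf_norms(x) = [0.81, 0.8, 0.79]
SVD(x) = [[0.35, -0.81, -0.48],[-0.50, -0.59, 0.63],[-0.8, 0.02, -0.61]] @ diag([0.9238987488261982, 0.8980686011885172, 0.7293722571339591]) @ [[-0.69, 0.29, 0.67], [-0.2, 0.81, -0.56], [-0.70, -0.52, -0.5]]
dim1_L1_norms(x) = [1.27, 1.14, 1.12]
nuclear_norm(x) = 2.55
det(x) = 0.61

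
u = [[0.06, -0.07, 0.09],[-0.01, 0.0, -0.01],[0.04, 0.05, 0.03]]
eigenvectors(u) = [[0.91, -0.76, -0.73], [-0.12, -0.05, 0.24], [0.39, 0.65, 0.64]]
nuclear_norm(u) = 0.20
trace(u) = 0.09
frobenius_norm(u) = 0.15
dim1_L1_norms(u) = [0.22, 0.02, 0.12]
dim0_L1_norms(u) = [0.11, 0.12, 0.13]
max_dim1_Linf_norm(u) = 0.09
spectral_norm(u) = 0.13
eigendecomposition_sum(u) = [[0.07, -0.01, 0.08], [-0.01, 0.00, -0.01], [0.03, -0.00, 0.04]] + [[-0.01, -0.05, 0.01], [-0.00, -0.0, 0.0], [0.01, 0.05, -0.01]] + [[-0.0,-0.01,-0.0],[0.00,0.00,0.00],[0.00,0.01,0.00]]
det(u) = -0.00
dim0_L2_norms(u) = [0.07, 0.09, 0.1]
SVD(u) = [[-0.99, -0.15, 0.08], [0.09, -0.10, 0.99], [-0.14, 0.98, 0.11]] @ diag([0.13025278127688603, 0.06952289198714783, 0.0008834361205404169]) @ [[-0.5, 0.48, -0.72], [0.45, 0.86, 0.25], [-0.73, 0.2, 0.65]]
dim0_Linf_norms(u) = [0.06, 0.07, 0.09]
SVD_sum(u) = [[0.06, -0.06, 0.09], [-0.01, 0.01, -0.01], [0.01, -0.01, 0.01]] + [[-0.00, -0.01, -0.0],[-0.00, -0.01, -0.00],[0.03, 0.06, 0.02]] + [[-0.0, 0.00, 0.0], [-0.00, 0.00, 0.0], [-0.00, 0.0, 0.00]]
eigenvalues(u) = [0.11, -0.02, 0.0]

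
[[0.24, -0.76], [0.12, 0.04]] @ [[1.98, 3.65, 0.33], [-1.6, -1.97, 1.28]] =[[1.69, 2.37, -0.89], [0.17, 0.36, 0.09]]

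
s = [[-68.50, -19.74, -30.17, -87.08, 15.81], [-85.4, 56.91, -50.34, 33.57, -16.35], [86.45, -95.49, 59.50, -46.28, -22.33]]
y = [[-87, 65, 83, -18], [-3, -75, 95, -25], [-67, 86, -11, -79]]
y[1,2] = 95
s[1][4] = -16.35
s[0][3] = -87.08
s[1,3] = 33.57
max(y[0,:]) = 83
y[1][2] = 95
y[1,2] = 95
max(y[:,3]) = -18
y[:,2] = [83, 95, -11]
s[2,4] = -22.33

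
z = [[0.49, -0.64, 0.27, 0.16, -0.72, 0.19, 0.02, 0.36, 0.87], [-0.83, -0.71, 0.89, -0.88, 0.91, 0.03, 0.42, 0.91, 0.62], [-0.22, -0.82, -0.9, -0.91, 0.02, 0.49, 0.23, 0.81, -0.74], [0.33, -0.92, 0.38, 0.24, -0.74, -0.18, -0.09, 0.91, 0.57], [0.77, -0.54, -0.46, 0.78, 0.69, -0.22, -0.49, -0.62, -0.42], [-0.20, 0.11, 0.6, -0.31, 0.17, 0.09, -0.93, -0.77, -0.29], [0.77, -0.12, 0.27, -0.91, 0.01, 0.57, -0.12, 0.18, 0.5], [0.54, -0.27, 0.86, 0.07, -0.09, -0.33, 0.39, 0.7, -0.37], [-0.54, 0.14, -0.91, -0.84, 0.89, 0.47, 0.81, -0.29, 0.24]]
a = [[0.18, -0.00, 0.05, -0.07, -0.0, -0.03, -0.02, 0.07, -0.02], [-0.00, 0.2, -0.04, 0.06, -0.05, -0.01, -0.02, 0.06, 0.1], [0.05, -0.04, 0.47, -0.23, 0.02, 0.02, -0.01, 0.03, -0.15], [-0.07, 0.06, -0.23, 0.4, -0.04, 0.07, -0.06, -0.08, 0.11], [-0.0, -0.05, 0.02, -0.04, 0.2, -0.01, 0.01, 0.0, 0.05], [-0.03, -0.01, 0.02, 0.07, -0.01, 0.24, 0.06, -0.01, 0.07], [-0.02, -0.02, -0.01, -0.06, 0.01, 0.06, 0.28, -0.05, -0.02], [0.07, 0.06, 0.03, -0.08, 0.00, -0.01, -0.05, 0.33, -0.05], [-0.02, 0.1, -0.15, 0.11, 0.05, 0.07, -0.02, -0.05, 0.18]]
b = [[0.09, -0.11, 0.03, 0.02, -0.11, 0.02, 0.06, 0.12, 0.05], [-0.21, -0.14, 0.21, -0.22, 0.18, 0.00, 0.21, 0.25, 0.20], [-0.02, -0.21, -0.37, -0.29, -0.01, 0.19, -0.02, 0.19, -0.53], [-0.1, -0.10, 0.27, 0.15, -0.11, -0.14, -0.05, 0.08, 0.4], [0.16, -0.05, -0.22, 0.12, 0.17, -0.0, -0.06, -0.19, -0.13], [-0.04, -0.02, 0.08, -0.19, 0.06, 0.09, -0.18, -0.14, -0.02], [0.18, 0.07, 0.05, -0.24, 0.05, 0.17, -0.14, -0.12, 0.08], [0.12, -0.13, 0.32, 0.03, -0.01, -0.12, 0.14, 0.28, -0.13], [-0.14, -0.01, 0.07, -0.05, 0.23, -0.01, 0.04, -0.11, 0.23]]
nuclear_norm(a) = 2.48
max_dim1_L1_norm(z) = 6.2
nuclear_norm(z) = 13.32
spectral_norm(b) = 0.99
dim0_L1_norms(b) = [1.06, 0.84, 1.62, 1.31, 0.93, 0.74, 0.9, 1.48, 1.77]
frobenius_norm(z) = 5.18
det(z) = 1.59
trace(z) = 0.72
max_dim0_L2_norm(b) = 0.76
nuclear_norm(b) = 3.51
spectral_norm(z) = 2.87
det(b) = -0.00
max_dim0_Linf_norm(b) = 0.53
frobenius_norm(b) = 1.48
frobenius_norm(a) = 1.04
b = a @ z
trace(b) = 0.36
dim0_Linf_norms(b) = [0.21, 0.21, 0.37, 0.29, 0.23, 0.19, 0.21, 0.28, 0.53]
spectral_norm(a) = 0.79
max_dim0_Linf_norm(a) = 0.47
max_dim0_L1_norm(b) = 1.77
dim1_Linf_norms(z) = [0.87, 0.91, 0.91, 0.92, 0.78, 0.93, 0.91, 0.86, 0.91]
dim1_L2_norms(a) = [0.22, 0.25, 0.55, 0.5, 0.22, 0.27, 0.3, 0.36, 0.3]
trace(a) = 2.48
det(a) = -0.00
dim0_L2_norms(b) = [0.4, 0.33, 0.65, 0.52, 0.38, 0.33, 0.36, 0.53, 0.76]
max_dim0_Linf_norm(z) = 0.93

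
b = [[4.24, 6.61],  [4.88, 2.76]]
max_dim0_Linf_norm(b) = 6.61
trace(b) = 7.00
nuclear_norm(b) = 11.58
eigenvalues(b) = [9.23, -2.23]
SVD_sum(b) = [[5.16, 5.79], [3.53, 3.96]] + [[-0.92, 0.82], [1.35, -1.20]]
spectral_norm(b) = 9.40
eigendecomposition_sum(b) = [[5.21, 5.32], [3.93, 4.02]] + [[-0.97, 1.29], [0.95, -1.26]]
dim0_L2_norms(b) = [6.46, 7.16]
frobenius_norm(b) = 9.65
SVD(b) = [[-0.83, -0.56],  [-0.56, 0.83]] @ diag([9.39776789386982, 2.18715765617149]) @ [[-0.67, -0.75], [0.75, -0.67]]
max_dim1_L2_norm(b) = 7.85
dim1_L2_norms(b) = [7.85, 5.61]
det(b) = -20.55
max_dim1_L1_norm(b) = 10.85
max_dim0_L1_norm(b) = 9.37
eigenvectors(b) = [[0.80, -0.71], [0.6, 0.70]]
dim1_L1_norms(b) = [10.85, 7.64]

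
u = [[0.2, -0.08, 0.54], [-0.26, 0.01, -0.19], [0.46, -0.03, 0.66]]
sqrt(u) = [[0.31+0.24j, -0.07+0.09j, (0.46-0.14j)], [(-0.23+0.23j), 0.15+0.08j, -0.16-0.13j], [0.40-0.13j, (-0.02-0.05j), (0.71+0.07j)]]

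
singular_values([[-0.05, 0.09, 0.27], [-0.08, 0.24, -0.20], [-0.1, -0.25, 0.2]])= [0.47, 0.26, 0.13]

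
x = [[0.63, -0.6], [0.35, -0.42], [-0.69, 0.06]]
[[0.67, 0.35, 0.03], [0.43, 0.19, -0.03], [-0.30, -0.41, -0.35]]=x@[[0.38,0.60,0.56], [-0.71,0.05,0.54]]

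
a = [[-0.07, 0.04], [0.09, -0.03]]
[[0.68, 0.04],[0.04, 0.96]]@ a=[[-0.04, 0.03], [0.08, -0.03]]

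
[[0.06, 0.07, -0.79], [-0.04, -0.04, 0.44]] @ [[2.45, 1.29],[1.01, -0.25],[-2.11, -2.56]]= [[1.88,2.08], [-1.07,-1.17]]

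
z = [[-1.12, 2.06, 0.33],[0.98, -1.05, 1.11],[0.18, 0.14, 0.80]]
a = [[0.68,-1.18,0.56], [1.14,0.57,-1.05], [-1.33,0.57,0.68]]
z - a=[[-1.8,3.24,-0.23], [-0.16,-1.62,2.16], [1.51,-0.43,0.12]]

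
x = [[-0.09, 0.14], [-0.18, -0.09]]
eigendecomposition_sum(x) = [[-0.04+0.08j, (0.07+0.04j)],[-0.09-0.05j, -0.04+0.08j]] + [[-0.04-0.08j, (0.07-0.04j)],[(-0.09+0.05j), (-0.04-0.08j)]]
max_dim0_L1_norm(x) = 0.27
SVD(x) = [[-0.25, -0.97], [-0.97, 0.25]] @ diag([0.20357559750685816, 0.1635755975068582]) @ [[0.97, 0.25], [0.25, -0.97]]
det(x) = 0.03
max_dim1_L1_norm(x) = 0.27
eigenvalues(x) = [(-0.09+0.16j), (-0.09-0.16j)]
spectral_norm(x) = 0.20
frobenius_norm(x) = 0.26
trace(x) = -0.18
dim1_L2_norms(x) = [0.17, 0.2]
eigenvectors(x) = [[0.00-0.66j, 0.66j],[(0.75+0j), (0.75-0j)]]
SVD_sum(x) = [[-0.05, -0.01], [-0.19, -0.05]] + [[-0.04, 0.15], [0.01, -0.04]]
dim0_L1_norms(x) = [0.27, 0.23]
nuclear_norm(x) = 0.37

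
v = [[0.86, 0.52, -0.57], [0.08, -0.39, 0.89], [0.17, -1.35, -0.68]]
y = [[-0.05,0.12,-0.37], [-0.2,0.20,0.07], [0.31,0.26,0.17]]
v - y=[[0.91, 0.40, -0.2],[0.28, -0.59, 0.82],[-0.14, -1.61, -0.85]]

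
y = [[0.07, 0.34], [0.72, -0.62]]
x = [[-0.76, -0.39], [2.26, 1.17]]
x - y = [[-0.83, -0.73],[1.54, 1.79]]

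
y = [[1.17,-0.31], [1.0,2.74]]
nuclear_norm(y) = 4.12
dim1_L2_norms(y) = [1.21, 2.92]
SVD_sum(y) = [[0.05, 0.12],[1.05, 2.72]] + [[1.12, -0.43], [-0.05, 0.02]]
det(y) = 3.52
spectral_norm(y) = 2.92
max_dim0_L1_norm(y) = 3.05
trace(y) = 3.91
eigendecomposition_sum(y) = [[1.69, 0.39],[-1.27, -0.29]] + [[-0.52, -0.7],[2.27, 3.03]]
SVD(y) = [[0.05, 1.00],[1.00, -0.05]] @ diag([2.919274660026802, 1.204340258949023]) @ [[0.36, 0.93], [0.93, -0.36]]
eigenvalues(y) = [1.4, 2.51]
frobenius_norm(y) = 3.16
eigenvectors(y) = [[-0.80, 0.23], [0.60, -0.97]]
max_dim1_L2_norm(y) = 2.92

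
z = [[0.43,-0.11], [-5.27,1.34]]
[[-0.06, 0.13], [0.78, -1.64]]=z @ [[-0.09, 0.25],[0.23, -0.24]]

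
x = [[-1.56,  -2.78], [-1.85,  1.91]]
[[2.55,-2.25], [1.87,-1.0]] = x@[[-1.24, 0.87], [-0.22, 0.32]]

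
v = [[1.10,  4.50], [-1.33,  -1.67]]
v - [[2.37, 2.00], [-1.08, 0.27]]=[[-1.27, 2.5],[-0.25, -1.94]]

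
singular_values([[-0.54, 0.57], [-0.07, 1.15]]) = [1.32, 0.44]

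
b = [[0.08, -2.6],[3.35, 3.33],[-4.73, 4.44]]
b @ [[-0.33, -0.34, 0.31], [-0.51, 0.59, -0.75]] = [[1.3, -1.56, 1.97], [-2.80, 0.83, -1.46], [-0.7, 4.23, -4.80]]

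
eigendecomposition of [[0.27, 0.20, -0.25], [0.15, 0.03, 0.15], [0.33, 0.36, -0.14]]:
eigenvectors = [[(-0.06-0.39j), (-0.06+0.39j), 0.53+0.00j], [(-0.59+0.11j), (-0.59-0.11j), (-0.63+0j)], [-0.69+0.00j, -0.69-0.00j, 0.56+0.00j]]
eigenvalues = [(0.2+0.13j), (0.2-0.13j), (-0.23+0j)]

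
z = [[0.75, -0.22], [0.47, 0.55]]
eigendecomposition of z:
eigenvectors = [[(0.18+0.54j), (0.18-0.54j)], [(0.83+0j), (0.83-0j)]]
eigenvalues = [(0.65+0.31j), (0.65-0.31j)]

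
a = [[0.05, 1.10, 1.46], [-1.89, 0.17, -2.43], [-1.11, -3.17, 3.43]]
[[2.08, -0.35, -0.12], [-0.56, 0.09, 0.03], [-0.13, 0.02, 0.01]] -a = [[2.03, -1.45, -1.58], [1.33, -0.08, 2.46], [0.98, 3.19, -3.42]]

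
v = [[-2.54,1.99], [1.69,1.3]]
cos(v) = [[-0.92, 0.2], [0.17, -0.52]]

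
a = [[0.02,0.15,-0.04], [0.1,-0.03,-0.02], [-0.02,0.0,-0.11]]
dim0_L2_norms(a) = [0.1, 0.15, 0.12]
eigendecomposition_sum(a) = [[0.07, 0.07, -0.02], [0.05, 0.05, -0.01], [-0.01, -0.01, 0.0]] + [[-0.05, 0.08, -0.02], [0.04, -0.06, 0.02], [-0.04, 0.06, -0.02]] + [[-0.00, 0.00, 0.00], [0.01, -0.02, -0.03], [0.03, -0.06, -0.09]]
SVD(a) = [[-0.95, 0.14, -0.27], [0.11, -0.66, -0.74], [-0.28, -0.74, 0.61]] @ diag([0.16087366896860655, 0.10906184048340707, 0.10259228812611146]) @ [[-0.02, -0.91, 0.42], [-0.44, 0.38, 0.81], [-0.90, -0.17, -0.41]]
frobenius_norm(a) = 0.22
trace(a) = -0.12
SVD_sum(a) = [[0.00, 0.14, -0.06], [-0.00, -0.02, 0.01], [0.00, 0.04, -0.02]] + [[-0.01, 0.01, 0.01], [0.03, -0.03, -0.06], [0.04, -0.03, -0.07]] + [[0.02, 0.0, 0.01], [0.07, 0.01, 0.03], [-0.06, -0.01, -0.03]]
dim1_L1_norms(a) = [0.21, 0.15, 0.13]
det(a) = 0.00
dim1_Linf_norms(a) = [0.15, 0.1, 0.11]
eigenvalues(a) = [0.12, -0.13, -0.11]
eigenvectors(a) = [[0.83, 0.65, -0.03], [0.55, -0.52, 0.29], [-0.07, 0.55, 0.96]]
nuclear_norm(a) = 0.37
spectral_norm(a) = 0.16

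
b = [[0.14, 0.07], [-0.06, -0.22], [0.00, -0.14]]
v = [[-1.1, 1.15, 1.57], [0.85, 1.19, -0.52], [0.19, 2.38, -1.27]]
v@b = [[-0.22, -0.55],[0.05, -0.13],[-0.12, -0.33]]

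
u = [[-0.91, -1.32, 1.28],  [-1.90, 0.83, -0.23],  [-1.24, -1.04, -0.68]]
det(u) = 5.907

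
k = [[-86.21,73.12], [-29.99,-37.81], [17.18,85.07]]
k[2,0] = 17.18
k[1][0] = -29.99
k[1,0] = -29.99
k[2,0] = 17.18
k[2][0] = 17.18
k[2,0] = 17.18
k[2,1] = 85.07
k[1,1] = -37.81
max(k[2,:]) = 85.07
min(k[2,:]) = 17.18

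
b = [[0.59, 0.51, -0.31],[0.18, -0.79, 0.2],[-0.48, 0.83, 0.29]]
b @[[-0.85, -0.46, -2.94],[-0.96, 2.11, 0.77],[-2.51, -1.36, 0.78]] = [[-0.21, 1.23, -1.58],[0.10, -2.02, -0.98],[-1.12, 1.58, 2.28]]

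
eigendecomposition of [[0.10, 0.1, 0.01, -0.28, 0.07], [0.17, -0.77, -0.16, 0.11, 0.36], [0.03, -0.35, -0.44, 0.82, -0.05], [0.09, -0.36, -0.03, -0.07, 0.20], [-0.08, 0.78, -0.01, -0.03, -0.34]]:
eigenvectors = [[0.08, 0.11, -0.81, -0.60, -0.47], [0.61, 0.15, -0.34, 0.26, -0.25], [-0.19, -0.86, -0.06, -0.21, -0.59], [0.36, 0.19, -0.18, 0.06, -0.42], [-0.67, -0.43, -0.43, 0.72, -0.44]]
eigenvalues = [-1.03, -0.59, 0.12, 0.0, -0.02]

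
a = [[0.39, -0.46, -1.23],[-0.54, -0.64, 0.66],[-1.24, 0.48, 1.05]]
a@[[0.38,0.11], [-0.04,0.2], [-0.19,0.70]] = [[0.40, -0.91], [-0.3, 0.27], [-0.69, 0.69]]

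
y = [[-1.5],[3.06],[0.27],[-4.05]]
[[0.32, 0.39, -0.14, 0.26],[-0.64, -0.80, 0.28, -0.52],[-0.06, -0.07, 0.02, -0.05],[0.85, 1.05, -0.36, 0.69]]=y @ [[-0.21,-0.26,0.09,-0.17]]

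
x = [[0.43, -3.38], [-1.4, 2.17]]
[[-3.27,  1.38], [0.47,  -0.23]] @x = [[-3.34, 14.05], [0.52, -2.09]]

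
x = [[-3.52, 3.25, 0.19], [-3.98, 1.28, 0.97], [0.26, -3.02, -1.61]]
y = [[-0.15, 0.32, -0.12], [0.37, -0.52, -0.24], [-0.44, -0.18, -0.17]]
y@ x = [[-0.78, 0.28, 0.48],[0.70, 1.26, -0.05],[2.22, -1.15, 0.02]]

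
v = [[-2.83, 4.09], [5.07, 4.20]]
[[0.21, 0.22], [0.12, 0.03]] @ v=[[0.52, 1.78], [-0.19, 0.62]]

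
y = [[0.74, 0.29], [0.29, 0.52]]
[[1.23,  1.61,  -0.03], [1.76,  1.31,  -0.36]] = y@[[0.43,1.53,0.29], [3.14,1.66,-0.86]]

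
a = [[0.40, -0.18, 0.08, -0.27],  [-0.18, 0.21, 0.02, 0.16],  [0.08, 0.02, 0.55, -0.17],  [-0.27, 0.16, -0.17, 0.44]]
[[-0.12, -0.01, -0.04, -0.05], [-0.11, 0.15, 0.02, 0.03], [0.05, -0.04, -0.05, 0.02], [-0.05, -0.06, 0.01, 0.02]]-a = [[-0.52, 0.17, -0.12, 0.22], [0.07, -0.06, 0.0, -0.13], [-0.03, -0.06, -0.60, 0.19], [0.22, -0.22, 0.18, -0.42]]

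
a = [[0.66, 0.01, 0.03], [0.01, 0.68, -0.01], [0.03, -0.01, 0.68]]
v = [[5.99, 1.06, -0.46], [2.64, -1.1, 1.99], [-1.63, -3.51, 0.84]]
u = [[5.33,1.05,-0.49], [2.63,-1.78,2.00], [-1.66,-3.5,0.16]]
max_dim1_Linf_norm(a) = 0.68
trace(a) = 2.02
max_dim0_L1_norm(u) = 9.62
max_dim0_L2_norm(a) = 0.68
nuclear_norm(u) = 11.88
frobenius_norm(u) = 7.67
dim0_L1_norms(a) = [0.7, 0.7, 0.72]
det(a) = 0.30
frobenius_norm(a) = 1.17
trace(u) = 3.71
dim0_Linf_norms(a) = [0.66, 0.68, 0.68]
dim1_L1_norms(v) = [7.51, 5.73, 5.98]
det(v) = 35.60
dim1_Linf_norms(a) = [0.66, 0.68, 0.68]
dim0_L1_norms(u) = [9.62, 6.33, 2.65]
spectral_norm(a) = 0.70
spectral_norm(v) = 6.93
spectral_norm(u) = 6.33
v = a + u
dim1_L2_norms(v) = [6.1, 3.48, 3.96]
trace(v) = 5.73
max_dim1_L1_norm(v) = 7.51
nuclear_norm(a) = 2.02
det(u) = 37.82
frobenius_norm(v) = 8.06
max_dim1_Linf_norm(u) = 5.33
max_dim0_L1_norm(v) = 10.26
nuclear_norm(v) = 12.15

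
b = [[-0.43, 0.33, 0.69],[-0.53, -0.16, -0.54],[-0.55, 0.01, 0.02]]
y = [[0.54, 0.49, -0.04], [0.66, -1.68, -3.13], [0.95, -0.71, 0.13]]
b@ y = [[0.64,-1.25,-0.93],[-0.90,0.39,0.45],[-0.27,-0.30,-0.01]]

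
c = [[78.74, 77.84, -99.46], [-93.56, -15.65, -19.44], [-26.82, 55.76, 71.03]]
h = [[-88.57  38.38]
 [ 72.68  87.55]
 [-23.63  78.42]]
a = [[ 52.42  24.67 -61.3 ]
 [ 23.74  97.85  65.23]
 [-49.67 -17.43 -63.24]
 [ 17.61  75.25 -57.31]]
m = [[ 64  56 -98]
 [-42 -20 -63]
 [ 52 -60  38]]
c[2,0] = -26.82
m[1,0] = -42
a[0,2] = -61.3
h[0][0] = -88.57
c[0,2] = -99.46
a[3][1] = 75.25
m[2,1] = -60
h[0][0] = -88.57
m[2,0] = 52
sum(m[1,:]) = -125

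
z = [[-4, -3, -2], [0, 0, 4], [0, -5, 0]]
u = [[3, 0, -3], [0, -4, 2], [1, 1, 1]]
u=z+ [[7, 3, -1], [0, -4, -2], [1, 6, 1]]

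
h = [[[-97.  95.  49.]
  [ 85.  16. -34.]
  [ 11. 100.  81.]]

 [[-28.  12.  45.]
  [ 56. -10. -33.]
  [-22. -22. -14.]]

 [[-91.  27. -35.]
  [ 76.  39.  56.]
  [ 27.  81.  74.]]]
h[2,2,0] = 27.0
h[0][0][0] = -97.0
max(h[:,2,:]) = 100.0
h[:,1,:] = [[85.0, 16.0, -34.0], [56.0, -10.0, -33.0], [76.0, 39.0, 56.0]]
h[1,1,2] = -33.0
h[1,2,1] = -22.0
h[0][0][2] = 49.0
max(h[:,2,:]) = 100.0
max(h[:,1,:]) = 85.0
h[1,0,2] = 45.0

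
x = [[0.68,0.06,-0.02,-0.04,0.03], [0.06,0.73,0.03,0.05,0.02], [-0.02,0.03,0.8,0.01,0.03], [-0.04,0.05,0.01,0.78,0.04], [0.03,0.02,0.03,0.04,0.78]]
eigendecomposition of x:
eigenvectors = [[0.74, -0.05, 0.25, -0.14, -0.6], [-0.52, -0.41, 0.68, -0.18, -0.27], [0.17, -0.5, 0.08, 0.84, 0.09], [0.35, -0.53, 0.07, -0.46, 0.61], [-0.18, -0.54, -0.68, -0.18, -0.42]]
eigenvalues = [0.61, 0.87, 0.74, 0.78, 0.77]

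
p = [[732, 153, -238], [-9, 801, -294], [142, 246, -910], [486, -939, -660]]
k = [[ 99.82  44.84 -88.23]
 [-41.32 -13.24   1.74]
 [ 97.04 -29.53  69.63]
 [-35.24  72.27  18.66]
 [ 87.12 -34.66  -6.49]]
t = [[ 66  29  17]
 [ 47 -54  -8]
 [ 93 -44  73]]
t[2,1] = -44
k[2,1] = -29.53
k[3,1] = 72.27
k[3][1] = 72.27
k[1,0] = -41.32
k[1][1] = -13.24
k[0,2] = -88.23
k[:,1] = [44.84, -13.24, -29.53, 72.27, -34.66]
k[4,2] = -6.49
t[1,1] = -54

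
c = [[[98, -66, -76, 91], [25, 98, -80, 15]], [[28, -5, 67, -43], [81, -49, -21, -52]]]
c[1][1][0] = 81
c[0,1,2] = -80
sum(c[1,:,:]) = 6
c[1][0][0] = 28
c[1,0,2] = 67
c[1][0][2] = 67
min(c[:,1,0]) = 25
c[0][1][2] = -80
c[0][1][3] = 15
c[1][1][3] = -52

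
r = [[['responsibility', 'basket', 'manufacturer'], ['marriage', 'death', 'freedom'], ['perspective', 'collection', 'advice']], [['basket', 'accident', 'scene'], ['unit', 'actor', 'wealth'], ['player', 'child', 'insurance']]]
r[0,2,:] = ['perspective', 'collection', 'advice']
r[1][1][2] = 'wealth'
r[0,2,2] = 'advice'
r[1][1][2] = 'wealth'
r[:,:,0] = [['responsibility', 'marriage', 'perspective'], ['basket', 'unit', 'player']]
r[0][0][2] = 'manufacturer'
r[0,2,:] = ['perspective', 'collection', 'advice']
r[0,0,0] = 'responsibility'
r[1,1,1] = 'actor'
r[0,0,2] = 'manufacturer'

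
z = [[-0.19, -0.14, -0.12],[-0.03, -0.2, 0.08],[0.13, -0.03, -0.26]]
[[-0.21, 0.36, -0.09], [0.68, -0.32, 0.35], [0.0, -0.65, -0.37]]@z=[[0.02, -0.04, 0.08], [-0.07, -0.04, -0.20], [-0.03, 0.14, 0.04]]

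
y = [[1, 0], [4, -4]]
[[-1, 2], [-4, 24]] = y @[[-1, 2], [0, -4]]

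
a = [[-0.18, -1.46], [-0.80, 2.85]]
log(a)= [[(-0.47+2.85j), -0.71+1.23j], [-0.39+0.68j, (0.99+0.29j)]]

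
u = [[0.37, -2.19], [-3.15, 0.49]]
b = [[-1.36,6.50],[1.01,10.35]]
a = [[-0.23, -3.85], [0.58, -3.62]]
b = u @ a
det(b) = -20.64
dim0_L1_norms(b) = [2.37, 16.85]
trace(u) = 0.86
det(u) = -6.72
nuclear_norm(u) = 5.34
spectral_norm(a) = 5.29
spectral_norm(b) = 12.22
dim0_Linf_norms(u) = [3.15, 2.19]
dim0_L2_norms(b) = [1.69, 12.22]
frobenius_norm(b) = 12.34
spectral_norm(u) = 3.32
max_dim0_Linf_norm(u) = 3.15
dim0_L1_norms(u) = [3.52, 2.68]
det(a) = 3.07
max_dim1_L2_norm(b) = 10.4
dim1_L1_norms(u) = [2.56, 3.64]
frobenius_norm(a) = 5.32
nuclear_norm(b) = 13.91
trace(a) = -3.85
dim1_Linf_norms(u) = [2.19, 3.15]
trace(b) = 8.99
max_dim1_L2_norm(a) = 3.86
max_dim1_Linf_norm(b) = 10.35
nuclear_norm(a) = 5.87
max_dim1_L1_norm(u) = 3.64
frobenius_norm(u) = 3.89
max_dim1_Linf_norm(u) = 3.15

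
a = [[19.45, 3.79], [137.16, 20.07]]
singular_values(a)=[140.03, 0.92]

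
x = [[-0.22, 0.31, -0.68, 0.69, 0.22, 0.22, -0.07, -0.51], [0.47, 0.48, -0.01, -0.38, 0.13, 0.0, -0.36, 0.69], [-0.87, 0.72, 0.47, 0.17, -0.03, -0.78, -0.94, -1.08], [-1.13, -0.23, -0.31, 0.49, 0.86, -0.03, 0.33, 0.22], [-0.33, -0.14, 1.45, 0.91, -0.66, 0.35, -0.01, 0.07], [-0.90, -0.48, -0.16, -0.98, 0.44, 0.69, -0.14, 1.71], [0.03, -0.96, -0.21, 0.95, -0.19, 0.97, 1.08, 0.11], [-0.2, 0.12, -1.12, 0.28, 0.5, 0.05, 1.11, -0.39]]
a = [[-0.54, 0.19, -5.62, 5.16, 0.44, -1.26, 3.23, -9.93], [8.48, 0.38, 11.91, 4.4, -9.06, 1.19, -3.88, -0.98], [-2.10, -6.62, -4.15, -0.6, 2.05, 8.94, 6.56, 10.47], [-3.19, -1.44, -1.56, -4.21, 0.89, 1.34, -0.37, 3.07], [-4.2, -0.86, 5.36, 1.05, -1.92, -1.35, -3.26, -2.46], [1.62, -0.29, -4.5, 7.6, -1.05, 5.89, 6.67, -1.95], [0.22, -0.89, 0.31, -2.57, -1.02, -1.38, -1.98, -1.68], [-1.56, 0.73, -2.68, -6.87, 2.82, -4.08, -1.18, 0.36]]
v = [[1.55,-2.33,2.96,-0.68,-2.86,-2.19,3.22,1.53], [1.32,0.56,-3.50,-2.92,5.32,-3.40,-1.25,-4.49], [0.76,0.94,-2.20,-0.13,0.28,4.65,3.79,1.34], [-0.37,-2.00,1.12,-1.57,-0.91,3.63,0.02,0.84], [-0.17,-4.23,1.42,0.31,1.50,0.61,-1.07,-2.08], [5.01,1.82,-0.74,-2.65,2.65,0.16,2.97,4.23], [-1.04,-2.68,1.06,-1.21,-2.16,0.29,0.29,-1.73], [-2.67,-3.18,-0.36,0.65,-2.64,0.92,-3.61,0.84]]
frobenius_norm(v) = 18.70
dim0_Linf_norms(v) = [5.01, 4.23, 3.5, 2.92, 5.32, 4.65, 3.79, 4.49]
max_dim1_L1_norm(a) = 41.49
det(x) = 0.03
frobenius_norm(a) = 34.43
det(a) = -1045.02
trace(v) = 1.13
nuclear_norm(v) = 44.06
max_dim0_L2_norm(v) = 7.64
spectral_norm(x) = 2.92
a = v @ x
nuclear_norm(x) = 11.67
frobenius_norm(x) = 5.07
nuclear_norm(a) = 71.32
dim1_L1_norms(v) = [17.32, 22.76, 14.09, 10.46, 11.39, 20.23, 10.46, 14.87]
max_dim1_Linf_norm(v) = 5.32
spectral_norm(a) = 22.46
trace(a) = -6.17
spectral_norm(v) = 11.27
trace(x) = 1.94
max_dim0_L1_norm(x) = 4.85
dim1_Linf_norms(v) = [3.22, 5.32, 4.65, 3.63, 4.23, 5.01, 2.68, 3.61]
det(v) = -28474.76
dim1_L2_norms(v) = [6.54, 9.19, 6.65, 4.75, 5.3, 8.35, 4.32, 6.27]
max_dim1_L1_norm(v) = 22.76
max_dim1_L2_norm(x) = 2.37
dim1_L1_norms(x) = [2.92, 2.52, 5.06, 3.6, 3.92, 5.5, 4.5, 3.77]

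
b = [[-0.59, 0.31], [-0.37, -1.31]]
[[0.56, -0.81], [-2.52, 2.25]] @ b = [[-0.03, 1.23], [0.65, -3.73]]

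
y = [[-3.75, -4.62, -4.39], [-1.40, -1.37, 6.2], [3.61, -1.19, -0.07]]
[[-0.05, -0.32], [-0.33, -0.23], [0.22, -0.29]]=y@[[0.06,  -0.04], [-0.00,  0.12], [-0.04,  -0.02]]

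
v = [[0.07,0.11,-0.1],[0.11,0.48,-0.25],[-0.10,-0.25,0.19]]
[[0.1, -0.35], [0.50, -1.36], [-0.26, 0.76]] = v @ [[-0.47, 0.17], [1.04, -2.35], [-0.23, 1.01]]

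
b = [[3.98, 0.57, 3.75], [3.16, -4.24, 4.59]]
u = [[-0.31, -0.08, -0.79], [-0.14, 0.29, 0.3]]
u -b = [[-4.29, -0.65, -4.54], [-3.3, 4.53, -4.29]]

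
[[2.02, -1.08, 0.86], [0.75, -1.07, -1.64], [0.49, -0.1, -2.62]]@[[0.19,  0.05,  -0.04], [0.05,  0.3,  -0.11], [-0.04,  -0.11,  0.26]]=[[0.3, -0.32, 0.26],[0.15, -0.1, -0.34],[0.19, 0.28, -0.69]]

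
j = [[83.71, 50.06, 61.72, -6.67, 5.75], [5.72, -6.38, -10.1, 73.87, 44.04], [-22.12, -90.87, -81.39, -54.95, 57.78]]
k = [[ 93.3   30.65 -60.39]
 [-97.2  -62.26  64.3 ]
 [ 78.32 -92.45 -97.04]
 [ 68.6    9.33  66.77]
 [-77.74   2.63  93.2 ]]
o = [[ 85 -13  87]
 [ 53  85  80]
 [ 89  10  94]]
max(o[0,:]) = 87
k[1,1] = -62.26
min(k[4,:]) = -77.74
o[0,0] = 85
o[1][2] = 80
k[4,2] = 93.2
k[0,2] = -60.39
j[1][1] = -6.38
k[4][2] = 93.2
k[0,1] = 30.65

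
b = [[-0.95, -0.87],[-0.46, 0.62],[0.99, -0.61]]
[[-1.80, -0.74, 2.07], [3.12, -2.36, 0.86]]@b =[[4.1, -0.16], [-1.03, -4.7]]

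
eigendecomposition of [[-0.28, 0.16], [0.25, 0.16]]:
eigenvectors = [[-0.90, -0.30], [0.44, -0.96]]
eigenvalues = [-0.36, 0.24]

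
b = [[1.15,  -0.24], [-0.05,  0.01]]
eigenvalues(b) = [1.16, -0.0]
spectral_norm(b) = 1.18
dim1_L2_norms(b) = [1.17, 0.05]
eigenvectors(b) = [[1.0, 0.20], [-0.04, 0.98]]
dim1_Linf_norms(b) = [1.15, 0.05]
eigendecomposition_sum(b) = [[1.15, -0.24], [-0.05, 0.01]] + [[-0.0, -0.0], [-0.0, -0.00]]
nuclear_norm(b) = 1.18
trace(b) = 1.16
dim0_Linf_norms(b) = [1.15, 0.24]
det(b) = -0.00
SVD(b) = [[-1.0, 0.04], [0.04, 1.00]] @ diag([1.1758825703250755, 0.0004252125276946457]) @ [[-0.98, 0.20], [-0.2, -0.98]]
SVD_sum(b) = [[1.15, -0.24], [-0.05, 0.01]] + [[-0.00,-0.0], [-0.00,-0.0]]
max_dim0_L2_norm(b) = 1.15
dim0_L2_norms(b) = [1.15, 0.24]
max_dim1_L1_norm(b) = 1.39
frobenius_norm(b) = 1.18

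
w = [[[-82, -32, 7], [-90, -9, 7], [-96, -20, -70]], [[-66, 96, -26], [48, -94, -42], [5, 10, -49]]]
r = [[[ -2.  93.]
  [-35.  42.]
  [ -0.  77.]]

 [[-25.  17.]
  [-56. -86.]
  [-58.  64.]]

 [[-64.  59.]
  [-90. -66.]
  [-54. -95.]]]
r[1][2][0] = -58.0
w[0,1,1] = -9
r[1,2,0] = -58.0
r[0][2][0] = -0.0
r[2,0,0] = -64.0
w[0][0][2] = 7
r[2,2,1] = -95.0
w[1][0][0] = -66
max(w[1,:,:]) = 96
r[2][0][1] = 59.0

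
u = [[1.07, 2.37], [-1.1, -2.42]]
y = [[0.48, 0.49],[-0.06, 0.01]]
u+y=[[1.55, 2.86],[-1.16, -2.41]]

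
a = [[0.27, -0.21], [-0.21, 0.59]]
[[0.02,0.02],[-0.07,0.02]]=a @[[-0.04, 0.12], [-0.13, 0.08]]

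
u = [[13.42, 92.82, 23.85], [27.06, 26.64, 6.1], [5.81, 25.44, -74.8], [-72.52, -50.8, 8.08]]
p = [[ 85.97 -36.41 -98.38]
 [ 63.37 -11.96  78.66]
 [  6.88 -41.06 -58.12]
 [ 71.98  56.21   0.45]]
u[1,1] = 26.64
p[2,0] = 6.88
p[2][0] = 6.88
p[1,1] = -11.96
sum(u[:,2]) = -36.769999999999996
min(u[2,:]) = -74.8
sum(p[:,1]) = -33.220000000000006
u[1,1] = 26.64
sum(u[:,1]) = 94.10000000000001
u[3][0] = -72.52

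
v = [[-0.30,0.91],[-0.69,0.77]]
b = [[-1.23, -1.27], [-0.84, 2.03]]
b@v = [[1.25, -2.10], [-1.15, 0.80]]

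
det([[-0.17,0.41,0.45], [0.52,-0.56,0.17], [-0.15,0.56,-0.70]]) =0.182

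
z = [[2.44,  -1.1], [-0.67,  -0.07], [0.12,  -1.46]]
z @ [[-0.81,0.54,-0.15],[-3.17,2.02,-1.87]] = [[1.51, -0.9, 1.69],[0.76, -0.50, 0.23],[4.53, -2.88, 2.71]]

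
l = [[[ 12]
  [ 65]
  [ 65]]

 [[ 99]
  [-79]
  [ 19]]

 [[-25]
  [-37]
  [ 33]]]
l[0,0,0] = 12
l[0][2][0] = 65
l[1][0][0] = 99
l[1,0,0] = 99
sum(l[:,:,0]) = 152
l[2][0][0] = -25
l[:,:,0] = [[12, 65, 65], [99, -79, 19], [-25, -37, 33]]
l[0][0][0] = 12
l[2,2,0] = 33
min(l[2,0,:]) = -25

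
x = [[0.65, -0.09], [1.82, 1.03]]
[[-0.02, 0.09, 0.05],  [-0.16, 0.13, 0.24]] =x @ [[-0.04, 0.13, 0.09], [-0.08, -0.1, 0.07]]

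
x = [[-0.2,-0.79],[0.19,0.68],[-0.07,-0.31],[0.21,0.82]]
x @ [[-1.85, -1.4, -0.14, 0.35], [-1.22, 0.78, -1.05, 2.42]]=[[1.33, -0.34, 0.86, -1.98],[-1.18, 0.26, -0.74, 1.71],[0.51, -0.14, 0.34, -0.77],[-1.39, 0.35, -0.89, 2.06]]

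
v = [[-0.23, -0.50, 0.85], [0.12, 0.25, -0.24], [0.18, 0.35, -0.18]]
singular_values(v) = [1.14, 0.23, 0.0]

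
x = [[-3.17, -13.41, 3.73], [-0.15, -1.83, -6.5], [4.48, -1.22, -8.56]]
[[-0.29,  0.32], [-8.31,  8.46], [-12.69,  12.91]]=x @ [[-0.49, 0.5], [0.46, -0.47], [1.16, -1.18]]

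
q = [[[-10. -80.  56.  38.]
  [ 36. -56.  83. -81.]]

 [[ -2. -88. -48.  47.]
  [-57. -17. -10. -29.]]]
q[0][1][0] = 36.0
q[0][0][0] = -10.0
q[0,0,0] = -10.0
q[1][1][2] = -10.0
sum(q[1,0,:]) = -91.0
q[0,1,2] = 83.0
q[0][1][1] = -56.0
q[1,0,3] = 47.0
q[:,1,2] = [83.0, -10.0]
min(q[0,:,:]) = -81.0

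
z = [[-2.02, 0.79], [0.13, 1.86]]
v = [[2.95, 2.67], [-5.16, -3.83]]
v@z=[[-5.61, 7.3], [9.93, -11.20]]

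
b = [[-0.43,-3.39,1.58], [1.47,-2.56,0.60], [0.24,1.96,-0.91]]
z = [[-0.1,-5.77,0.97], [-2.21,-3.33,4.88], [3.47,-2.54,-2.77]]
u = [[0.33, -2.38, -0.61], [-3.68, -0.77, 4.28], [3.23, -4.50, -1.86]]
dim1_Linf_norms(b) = [3.39, 2.56, 1.96]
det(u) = -21.40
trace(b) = -3.90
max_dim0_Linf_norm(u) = 4.5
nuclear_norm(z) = 14.98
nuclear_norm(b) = 6.63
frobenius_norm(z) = 10.01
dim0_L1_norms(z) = [5.78, 11.64, 8.62]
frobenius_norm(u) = 8.53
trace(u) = -2.30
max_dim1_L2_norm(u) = 5.84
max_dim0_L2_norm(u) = 5.15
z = b + u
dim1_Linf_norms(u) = [2.38, 4.28, 4.5]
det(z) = -47.89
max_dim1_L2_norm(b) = 3.76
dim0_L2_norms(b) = [1.55, 4.68, 1.92]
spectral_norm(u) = 7.23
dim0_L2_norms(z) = [4.12, 7.13, 5.69]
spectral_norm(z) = 7.84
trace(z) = -6.20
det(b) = 0.00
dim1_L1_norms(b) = [5.4, 4.63, 3.11]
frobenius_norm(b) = 5.29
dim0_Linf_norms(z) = [3.47, 5.77, 4.88]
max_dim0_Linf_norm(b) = 3.39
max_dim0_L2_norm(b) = 4.68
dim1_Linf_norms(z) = [5.77, 4.88, 3.47]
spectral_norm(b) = 5.05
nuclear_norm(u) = 12.37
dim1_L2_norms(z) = [5.85, 6.31, 5.12]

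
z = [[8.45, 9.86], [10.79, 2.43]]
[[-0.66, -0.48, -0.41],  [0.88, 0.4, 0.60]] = z@[[0.12, 0.06, 0.08], [-0.17, -0.1, -0.11]]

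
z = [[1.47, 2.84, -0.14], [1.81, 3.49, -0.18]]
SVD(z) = [[-0.63, -0.78], [-0.78, 0.63]] @ diag([5.072935177446521, 0.005355877670919216]) @ [[-0.46, -0.89, 0.04], [0.31, -0.21, -0.93]]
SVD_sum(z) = [[1.47, 2.84, -0.14], [1.81, 3.49, -0.18]] + [[-0.00, 0.0, 0.00], [0.00, -0.0, -0.00]]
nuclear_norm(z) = 5.08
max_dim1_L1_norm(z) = 5.48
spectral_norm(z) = 5.07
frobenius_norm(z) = 5.07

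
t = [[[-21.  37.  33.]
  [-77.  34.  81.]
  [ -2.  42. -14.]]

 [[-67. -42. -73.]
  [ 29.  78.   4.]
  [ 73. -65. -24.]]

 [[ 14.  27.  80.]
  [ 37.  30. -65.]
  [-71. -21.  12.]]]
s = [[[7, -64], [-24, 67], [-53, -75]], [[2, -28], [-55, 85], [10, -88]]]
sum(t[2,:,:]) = 43.0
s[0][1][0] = -24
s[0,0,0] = 7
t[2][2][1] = -21.0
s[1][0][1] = -28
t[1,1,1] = 78.0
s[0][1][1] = 67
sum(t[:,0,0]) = -74.0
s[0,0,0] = 7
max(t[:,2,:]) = 73.0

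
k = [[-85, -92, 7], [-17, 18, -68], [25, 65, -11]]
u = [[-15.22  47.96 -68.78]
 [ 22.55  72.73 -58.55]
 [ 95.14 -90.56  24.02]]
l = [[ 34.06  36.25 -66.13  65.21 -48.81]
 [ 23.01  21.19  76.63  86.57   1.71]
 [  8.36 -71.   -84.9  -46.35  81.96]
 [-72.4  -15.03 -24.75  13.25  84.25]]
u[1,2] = -58.55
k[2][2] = -11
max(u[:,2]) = 24.02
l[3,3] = 13.25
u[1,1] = 72.73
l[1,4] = 1.71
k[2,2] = -11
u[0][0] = -15.22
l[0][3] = 65.21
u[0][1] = 47.96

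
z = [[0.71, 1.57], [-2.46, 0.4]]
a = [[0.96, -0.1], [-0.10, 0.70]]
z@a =[[0.52, 1.03], [-2.4, 0.53]]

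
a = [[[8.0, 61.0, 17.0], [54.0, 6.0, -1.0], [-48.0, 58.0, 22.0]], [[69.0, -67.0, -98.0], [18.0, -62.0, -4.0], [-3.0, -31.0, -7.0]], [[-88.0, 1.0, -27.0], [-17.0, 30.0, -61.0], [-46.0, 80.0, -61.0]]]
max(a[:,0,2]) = 17.0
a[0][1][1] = 6.0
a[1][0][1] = -67.0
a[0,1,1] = 6.0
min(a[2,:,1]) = 1.0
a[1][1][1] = -62.0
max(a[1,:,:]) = 69.0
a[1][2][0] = -3.0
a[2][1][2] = -61.0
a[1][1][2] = -4.0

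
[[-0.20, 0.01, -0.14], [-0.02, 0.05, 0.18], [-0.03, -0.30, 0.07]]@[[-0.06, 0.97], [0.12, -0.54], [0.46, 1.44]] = [[-0.05, -0.40], [0.09, 0.21], [-0.00, 0.23]]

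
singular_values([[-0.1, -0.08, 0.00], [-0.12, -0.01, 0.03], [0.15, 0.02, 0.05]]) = [0.23, 0.06, 0.05]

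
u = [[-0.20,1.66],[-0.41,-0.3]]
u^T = [[-0.20, -0.41], [1.66, -0.30]]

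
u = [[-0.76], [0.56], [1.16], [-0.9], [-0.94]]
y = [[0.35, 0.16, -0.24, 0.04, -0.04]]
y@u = [[-0.45]]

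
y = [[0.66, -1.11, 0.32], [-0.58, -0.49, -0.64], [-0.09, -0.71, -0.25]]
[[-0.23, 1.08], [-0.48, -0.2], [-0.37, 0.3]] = y@[[-0.1,0.38], [0.32,-0.62], [0.59,0.44]]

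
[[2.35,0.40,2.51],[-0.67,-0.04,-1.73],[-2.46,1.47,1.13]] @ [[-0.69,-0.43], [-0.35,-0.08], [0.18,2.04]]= [[-1.31, 4.08], [0.16, -3.24], [1.39, 3.25]]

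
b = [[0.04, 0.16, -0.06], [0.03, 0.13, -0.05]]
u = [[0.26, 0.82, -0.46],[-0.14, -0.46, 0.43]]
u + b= [[0.3,0.98,-0.52], [-0.11,-0.33,0.38]]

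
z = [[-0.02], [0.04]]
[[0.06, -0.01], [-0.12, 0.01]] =z @[[-2.96, 0.26]]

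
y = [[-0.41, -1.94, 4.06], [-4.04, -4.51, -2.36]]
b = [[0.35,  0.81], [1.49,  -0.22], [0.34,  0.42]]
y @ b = [[-1.65, 1.8], [-8.94, -3.27]]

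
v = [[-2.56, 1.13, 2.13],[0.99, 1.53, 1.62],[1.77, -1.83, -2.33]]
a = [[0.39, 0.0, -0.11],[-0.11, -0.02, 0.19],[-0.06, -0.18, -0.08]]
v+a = [[-2.17, 1.13, 2.02],[0.88, 1.51, 1.81],[1.71, -2.01, -2.41]]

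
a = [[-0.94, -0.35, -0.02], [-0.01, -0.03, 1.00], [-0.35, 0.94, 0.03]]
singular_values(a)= [1.01, 1.0, 1.0]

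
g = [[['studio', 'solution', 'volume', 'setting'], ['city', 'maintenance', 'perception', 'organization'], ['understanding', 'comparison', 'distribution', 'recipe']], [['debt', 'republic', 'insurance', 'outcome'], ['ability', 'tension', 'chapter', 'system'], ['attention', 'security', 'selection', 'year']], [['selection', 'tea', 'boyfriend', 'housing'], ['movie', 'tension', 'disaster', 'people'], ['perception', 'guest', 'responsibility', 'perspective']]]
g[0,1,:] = ['city', 'maintenance', 'perception', 'organization']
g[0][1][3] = 'organization'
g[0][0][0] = 'studio'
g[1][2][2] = 'selection'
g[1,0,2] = 'insurance'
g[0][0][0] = 'studio'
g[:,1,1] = ['maintenance', 'tension', 'tension']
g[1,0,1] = 'republic'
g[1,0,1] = 'republic'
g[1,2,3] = 'year'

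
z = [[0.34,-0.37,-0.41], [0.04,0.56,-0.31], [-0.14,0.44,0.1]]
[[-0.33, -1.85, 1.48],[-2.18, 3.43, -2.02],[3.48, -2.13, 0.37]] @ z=[[-0.39, -0.26, 0.86], [-0.32, 1.84, -0.37], [1.05, -2.32, -0.73]]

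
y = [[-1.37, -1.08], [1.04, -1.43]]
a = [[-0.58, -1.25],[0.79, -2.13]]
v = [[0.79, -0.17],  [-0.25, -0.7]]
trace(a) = -2.71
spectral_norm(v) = 0.83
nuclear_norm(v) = 1.55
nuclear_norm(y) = 3.51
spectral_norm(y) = 1.79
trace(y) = -2.80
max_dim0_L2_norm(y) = 1.79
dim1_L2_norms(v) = [0.81, 0.74]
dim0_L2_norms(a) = [0.98, 2.47]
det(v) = -0.60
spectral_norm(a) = 2.50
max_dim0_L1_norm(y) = 2.51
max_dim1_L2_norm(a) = 2.27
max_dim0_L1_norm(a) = 3.38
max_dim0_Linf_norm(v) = 0.79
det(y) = 3.08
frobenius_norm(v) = 1.10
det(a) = 2.22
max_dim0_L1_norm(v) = 1.04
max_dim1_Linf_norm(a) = 2.13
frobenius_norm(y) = 2.48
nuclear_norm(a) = 3.39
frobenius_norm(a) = 2.66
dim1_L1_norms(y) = [2.45, 2.47]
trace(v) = 0.09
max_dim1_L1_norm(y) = 2.47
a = y + v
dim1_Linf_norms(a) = [1.25, 2.13]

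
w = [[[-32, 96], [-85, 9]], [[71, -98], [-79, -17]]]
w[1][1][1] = -17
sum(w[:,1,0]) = -164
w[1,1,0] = -79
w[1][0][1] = -98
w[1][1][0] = -79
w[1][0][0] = 71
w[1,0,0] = 71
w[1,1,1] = -17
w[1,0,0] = 71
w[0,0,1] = 96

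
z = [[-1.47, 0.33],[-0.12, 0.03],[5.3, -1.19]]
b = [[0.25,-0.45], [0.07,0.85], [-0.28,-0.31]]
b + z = [[-1.22,  -0.12], [-0.05,  0.88], [5.02,  -1.5]]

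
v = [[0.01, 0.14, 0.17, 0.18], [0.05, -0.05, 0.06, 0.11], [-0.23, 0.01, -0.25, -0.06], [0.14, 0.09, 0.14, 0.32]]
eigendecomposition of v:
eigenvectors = [[(0.41+0j), -0.40-0.40j, (-0.4+0.4j), -0.51+0.00j], [(0.24+0j), (-0.11-0.05j), (-0.11+0.05j), (-0.53+0j)], [-0.23+0.00j, 0.80+0.00j, (0.8-0j), 0.68+0.00j], [(0.85+0j), -0.13+0.10j, (-0.13-0.1j), (0.06+0j)]]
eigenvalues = [(0.37+0j), (-0.13+0.11j), (-0.13-0.11j), (-0.09+0j)]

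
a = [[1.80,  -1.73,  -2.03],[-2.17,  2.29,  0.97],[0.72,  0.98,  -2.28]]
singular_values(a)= [4.65, 2.5, 0.34]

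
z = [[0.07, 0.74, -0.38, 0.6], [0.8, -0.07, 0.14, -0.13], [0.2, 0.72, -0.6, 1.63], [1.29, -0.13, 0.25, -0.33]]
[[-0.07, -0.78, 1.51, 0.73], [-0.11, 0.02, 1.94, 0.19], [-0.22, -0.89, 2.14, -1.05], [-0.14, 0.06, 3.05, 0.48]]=z@[[0.01, -0.16, 2.56, 0.38], [-0.48, -0.69, 1.68, 1.67], [-1.51, 0.77, 0.42, -2.02], [-0.48, 0.06, 0.41, -2.17]]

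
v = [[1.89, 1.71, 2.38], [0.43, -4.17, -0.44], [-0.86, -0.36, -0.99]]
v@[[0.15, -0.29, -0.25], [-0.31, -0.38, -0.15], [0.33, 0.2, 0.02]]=[[0.54, -0.72, -0.68], [1.21, 1.37, 0.51], [-0.34, 0.19, 0.25]]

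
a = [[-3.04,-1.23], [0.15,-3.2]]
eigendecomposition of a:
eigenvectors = [[0.94+0.00j,0.94-0.00j], [0.06-0.32j,0.06+0.32j]]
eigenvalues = [(-3.12+0.42j), (-3.12-0.42j)]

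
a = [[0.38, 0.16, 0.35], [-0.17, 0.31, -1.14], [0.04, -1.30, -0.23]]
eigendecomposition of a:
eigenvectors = [[0.11, -0.98, -0.23], [-0.76, -0.1, 0.57], [0.64, 0.15, 0.79]]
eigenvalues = [1.31, 0.34, -1.19]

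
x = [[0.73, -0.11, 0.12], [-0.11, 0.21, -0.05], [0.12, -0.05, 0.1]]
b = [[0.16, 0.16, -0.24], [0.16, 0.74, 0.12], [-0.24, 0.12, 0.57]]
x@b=[[0.07, 0.05, -0.12],  [0.03, 0.13, 0.02],  [-0.01, -0.01, 0.02]]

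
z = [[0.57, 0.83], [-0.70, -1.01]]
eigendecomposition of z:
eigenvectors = [[0.82, -0.64], [-0.57, 0.77]]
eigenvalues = [-0.01, -0.43]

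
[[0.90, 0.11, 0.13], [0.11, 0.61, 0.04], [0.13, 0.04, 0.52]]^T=[[0.90, 0.11, 0.13],[0.11, 0.61, 0.04],[0.13, 0.04, 0.52]]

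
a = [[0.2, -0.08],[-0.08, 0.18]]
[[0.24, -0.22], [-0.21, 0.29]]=a @ [[0.89,-0.54], [-0.77,1.36]]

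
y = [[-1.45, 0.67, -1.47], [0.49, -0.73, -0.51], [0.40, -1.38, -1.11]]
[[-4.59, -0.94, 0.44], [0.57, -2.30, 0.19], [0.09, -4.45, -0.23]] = y@[[1.52,-0.28,1.40], [-0.68,1.76,1.41], [1.31,1.72,-1.04]]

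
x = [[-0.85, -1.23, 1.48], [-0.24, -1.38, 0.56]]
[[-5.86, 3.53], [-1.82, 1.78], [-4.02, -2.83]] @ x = [[4.13, 2.34, -6.7], [1.12, -0.22, -1.7], [4.1, 8.85, -7.53]]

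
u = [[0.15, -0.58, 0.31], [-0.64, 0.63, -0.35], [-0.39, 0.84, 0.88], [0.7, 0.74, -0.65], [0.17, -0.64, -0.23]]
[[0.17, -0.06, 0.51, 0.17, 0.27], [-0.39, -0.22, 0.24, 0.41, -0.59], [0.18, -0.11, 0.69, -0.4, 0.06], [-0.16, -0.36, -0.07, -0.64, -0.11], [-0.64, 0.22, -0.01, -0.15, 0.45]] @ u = [[0.03, 0.24, 0.35], [0.18, 0.97, 0.04], [-0.44, 0.07, 0.95], [-0.23, -0.6, 0.46], [-0.26, 0.1, -0.29]]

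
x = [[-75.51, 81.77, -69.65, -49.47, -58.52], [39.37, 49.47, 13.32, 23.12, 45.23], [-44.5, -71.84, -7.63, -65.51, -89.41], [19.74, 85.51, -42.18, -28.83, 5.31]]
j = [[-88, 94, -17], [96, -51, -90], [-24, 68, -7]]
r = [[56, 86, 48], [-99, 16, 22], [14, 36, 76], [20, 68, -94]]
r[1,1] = 16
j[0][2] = -17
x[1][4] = 45.23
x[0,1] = 81.77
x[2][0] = -44.5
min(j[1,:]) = -90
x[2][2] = -7.63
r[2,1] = 36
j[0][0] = -88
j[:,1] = [94, -51, 68]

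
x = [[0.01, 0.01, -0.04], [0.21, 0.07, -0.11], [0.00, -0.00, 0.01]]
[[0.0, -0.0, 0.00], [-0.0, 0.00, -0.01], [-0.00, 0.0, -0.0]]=x @[[-0.07, 0.01, -0.09], [0.11, -0.02, 0.15], [-0.02, 0.00, -0.03]]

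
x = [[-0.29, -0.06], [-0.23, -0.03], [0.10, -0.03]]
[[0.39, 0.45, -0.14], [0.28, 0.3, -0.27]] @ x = [[-0.23, -0.03], [-0.18, -0.02]]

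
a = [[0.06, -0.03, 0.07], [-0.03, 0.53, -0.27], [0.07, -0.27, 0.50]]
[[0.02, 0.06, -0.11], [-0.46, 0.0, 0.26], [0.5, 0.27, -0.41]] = a@[[-0.88,0.48,-1.10], [-0.49,0.37,0.12], [0.85,0.67,-0.61]]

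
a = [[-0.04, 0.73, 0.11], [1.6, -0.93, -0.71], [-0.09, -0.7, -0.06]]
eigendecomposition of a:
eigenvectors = [[0.37, -0.48, 0.34], [-0.87, -0.67, -0.12], [-0.32, 0.57, 0.93]]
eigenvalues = [-1.87, 0.84, -0.0]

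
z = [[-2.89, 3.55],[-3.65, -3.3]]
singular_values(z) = [4.96, 4.54]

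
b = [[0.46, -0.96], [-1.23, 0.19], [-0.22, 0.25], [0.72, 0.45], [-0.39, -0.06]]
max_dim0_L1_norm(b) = 3.02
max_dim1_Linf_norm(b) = 1.23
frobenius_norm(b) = 1.92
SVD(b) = [[-0.44, -0.75], [0.77, -0.15], [0.18, 0.17], [-0.35, 0.60], [0.22, -0.16]] @ diag([1.5980735996043598, 1.0563431119894542]) @ [[-0.96, 0.28], [0.28, 0.96]]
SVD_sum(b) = [[0.68, -0.20], [-1.19, 0.34], [-0.27, 0.08], [0.54, -0.16], [-0.34, 0.10]] + [[-0.22, -0.76], [-0.04, -0.15], [0.05, 0.17], [0.18, 0.61], [-0.05, -0.16]]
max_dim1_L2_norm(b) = 1.24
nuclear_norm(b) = 2.65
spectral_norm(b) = 1.60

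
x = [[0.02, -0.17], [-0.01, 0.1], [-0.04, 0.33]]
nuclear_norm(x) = 0.39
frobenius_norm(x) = 0.39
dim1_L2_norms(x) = [0.17, 0.1, 0.33]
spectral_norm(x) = 0.39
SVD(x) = [[-0.44, 0.12], [0.26, -0.93], [0.86, 0.34]] @ diag([0.38716387201693053, 0.002033766175803585]) @ [[-0.12,  0.99], [-0.99,  -0.12]]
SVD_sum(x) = [[0.02,-0.17], [-0.01,0.10], [-0.04,0.33]] + [[-0.0, -0.0], [0.0, 0.0], [-0.0, -0.00]]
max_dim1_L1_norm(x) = 0.37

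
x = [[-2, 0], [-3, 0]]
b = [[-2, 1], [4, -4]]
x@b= [[4, -2], [6, -3]]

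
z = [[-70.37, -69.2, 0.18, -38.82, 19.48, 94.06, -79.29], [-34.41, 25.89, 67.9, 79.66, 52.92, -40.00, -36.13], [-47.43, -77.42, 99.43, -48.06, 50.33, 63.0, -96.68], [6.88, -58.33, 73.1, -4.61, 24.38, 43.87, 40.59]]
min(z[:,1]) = -77.42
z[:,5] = [94.06, -40.0, 63.0, 43.87]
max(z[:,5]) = 94.06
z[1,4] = 52.92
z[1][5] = -40.0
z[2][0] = -47.43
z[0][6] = -79.29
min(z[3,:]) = -58.33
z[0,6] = -79.29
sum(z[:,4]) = 147.11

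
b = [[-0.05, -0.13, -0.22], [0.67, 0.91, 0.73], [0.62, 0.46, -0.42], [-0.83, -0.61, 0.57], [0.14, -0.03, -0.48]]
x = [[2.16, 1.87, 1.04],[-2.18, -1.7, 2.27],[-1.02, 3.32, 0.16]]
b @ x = [[0.4, -0.6, -0.38], [-1.28, 2.13, 2.88], [0.76, -1.02, 1.62], [-1.04, 1.38, -2.16], [0.86, -1.28, 0.0]]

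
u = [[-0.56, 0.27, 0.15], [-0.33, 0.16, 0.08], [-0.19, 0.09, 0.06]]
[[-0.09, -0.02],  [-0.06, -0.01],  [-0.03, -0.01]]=u @[[0.15, -0.06], [-0.05, -0.16], [0.03, -0.06]]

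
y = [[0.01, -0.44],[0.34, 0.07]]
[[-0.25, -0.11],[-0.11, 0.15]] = y @ [[-0.43,  0.4],[0.56,  0.25]]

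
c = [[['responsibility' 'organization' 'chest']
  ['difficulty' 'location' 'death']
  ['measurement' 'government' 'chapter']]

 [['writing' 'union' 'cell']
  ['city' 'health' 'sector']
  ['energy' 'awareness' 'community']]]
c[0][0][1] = 'organization'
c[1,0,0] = 'writing'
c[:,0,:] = [['responsibility', 'organization', 'chest'], ['writing', 'union', 'cell']]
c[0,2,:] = ['measurement', 'government', 'chapter']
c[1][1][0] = 'city'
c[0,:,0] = ['responsibility', 'difficulty', 'measurement']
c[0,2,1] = 'government'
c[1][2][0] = 'energy'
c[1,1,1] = 'health'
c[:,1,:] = [['difficulty', 'location', 'death'], ['city', 'health', 'sector']]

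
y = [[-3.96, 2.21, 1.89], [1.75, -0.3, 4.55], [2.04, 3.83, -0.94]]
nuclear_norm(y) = 14.22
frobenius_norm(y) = 8.23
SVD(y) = [[-0.67, 0.72, 0.19], [-0.66, -0.69, 0.31], [0.35, 0.08, 0.93]] @ diag([5.085323640732563, 4.797970534128333, 4.338877991214179]) @ [[0.43, 0.01, -0.90],  [-0.81, 0.44, -0.38],  [0.39, 0.9, 0.20]]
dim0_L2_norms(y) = [4.79, 4.43, 5.02]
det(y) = 105.87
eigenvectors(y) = [[(-0.33+0j),(-0.18+0.54j),(-0.18-0.54j)],  [(-0.71+0j),-0.51-0.24j,-0.51+0.24j],  [-0.62+0.00j,0.59+0.00j,0.59-0.00j]]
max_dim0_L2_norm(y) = 5.02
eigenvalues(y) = [(4.49+0j), (-4.85+0.3j), (-4.85-0.3j)]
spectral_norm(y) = 5.09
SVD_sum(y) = [[-1.47, -0.04, 3.06],[-1.45, -0.04, 3.02],[0.77, 0.02, -1.6]] + [[-2.81, 1.53, -1.33],[2.68, -1.45, 1.27],[-0.32, 0.17, -0.15]] + [[0.32, 0.72, 0.16], [0.52, 1.2, 0.27], [1.59, 3.63, 0.81]]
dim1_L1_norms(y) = [8.06, 6.6, 6.81]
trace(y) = -5.20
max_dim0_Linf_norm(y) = 4.55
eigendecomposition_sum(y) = [[(0.44+0j),0.99+0.00j,0.98+0.00j],[0.97+0.00j,(2.16+0j),2.15+0.00j],[(0.85+0j),1.90+0.00j,1.88+0.00j]] + [[-2.20-0.14j, (0.61+1.19j), (0.45-1.28j)], [0.39-2.13j, -1.23+0.46j, (1.2+0.59j)], [0.60+2.21j, (0.97-1j), (-1.41-0.02j)]] + [[-2.20+0.14j, 0.61-1.19j, (0.45+1.28j)], [(0.39+2.13j), (-1.23-0.46j), 1.20-0.59j], [(0.6-2.21j), (0.97+1j), (-1.41+0.02j)]]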